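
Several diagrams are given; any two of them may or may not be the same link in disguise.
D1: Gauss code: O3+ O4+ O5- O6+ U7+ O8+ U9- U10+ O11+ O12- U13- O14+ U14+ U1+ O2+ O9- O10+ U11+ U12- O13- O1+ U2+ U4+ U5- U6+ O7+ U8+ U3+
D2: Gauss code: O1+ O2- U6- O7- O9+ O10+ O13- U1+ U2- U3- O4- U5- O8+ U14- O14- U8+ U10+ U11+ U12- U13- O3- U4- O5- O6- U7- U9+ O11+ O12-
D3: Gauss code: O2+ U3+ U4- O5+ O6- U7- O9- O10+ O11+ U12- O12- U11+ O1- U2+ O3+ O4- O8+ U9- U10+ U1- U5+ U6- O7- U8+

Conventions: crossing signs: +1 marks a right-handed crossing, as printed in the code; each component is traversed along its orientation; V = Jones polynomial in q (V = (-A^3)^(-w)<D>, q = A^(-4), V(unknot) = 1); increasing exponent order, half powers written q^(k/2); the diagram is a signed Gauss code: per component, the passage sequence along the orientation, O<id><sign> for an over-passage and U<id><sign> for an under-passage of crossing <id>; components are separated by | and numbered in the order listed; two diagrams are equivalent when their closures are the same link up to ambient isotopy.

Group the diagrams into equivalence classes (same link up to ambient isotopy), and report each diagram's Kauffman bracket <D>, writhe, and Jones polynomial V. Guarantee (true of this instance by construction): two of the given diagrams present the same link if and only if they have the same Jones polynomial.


classes: {D1} | {D2} | {D3}
V(D1) = q + q^3 - q^4  [14 crossings, <D> = -A^2 + A^6 + A^14, w = +6]
V(D2) = -q^-4 + q^-3 + q^-1  [14 crossings, <D> = A^-8 + 1 - A^4, w = -4]
V(D3) = q^-2 - q^-1 + 1 - q + q^2  [12 crossings, <D> = A^-8 - A^-4 + 1 - A^4 + A^8, w = 0]
note: 3 classes among 3 diagrams; unequal V(q) rules out equality


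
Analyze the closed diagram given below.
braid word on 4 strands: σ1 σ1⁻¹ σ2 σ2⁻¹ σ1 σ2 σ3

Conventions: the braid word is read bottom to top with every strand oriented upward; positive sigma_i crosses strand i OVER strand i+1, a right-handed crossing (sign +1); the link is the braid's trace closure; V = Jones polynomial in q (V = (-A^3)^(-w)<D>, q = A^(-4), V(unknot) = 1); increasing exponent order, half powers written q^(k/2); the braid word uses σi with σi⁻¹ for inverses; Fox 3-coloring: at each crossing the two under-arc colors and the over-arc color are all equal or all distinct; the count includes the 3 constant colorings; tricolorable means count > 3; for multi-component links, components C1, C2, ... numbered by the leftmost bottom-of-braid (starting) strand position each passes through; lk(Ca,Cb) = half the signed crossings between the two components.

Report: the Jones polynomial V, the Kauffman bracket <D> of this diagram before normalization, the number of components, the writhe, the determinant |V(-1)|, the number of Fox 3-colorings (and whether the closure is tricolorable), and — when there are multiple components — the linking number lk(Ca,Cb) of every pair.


V = 1
<D> = -A^9 (w = +3)
1 component over 7 crossings, w = +3
3 Fox colorings among 3^7, |V(-1)| = 1: not tricolorable
why: w = +3 (over 7 crossings) is diagram-only; (-A^3)^(-3) removes it from V


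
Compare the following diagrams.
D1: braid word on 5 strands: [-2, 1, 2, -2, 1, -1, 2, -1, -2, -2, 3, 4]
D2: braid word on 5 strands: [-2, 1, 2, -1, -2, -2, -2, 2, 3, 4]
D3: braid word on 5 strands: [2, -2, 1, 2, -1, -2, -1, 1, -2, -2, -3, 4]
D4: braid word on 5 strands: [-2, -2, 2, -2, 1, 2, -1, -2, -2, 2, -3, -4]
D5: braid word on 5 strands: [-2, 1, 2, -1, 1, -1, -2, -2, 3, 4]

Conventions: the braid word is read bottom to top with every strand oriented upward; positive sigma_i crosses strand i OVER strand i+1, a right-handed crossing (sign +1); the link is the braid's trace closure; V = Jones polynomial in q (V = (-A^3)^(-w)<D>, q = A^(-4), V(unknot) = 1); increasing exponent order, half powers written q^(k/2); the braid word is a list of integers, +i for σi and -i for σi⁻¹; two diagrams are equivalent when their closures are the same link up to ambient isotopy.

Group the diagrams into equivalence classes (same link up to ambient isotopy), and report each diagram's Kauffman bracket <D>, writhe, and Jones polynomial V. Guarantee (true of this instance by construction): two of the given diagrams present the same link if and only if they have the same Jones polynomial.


grouping into links: {D1, D2, D3, D4, D5}
V(D1) = -q^-4 + q^-3 + q^-1  (w 0, c 12, <D> = A^4 + A^12 - A^16)
D2 (bracket A^4 + A^12 - A^16; 10 crossings at w = 0): V = -q^-4 + q^-3 + q^-1
V(D3) = -q^-4 + q^-3 + q^-1  [12 crossings, <D> = A^-2 + A^6 - A^10, w = -2]
D4 (bracket A^-8 + 1 - A^4; 12 crossings at w = -4): V = -q^-4 + q^-3 + q^-1
V(D5) = -q^-4 + q^-3 + q^-1  [10 crossings, <D> = A^4 + A^12 - A^16, w = 0]
key observation: all 5 diagrams share one V(q), hence one class


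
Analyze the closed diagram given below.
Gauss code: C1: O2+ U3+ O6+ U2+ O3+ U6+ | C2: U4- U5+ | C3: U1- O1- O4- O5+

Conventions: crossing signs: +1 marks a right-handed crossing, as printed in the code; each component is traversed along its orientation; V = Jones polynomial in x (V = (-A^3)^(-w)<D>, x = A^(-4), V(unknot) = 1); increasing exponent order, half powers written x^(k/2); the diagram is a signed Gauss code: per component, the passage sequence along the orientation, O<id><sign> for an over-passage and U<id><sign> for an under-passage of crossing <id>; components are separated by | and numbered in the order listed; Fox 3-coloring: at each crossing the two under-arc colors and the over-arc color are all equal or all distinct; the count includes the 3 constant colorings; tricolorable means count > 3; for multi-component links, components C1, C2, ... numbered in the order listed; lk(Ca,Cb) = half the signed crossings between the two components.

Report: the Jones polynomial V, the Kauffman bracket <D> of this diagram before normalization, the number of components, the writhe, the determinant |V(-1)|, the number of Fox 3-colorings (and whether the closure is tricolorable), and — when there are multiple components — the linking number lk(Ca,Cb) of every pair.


V(x) = 1 + 2x + 2x^2 + x^3 - x^4 - x^5
bracket: -A^-14 - A^-10 + A^-6 + 2A^-2 + 2A^2 + A^6, w = +2
3 components, writhe +2, over 6 crossings
lk(C1,C2) = 0
linking number lk(C1,C3) = 0
lk(C2,C3): 0
det 0, colorings 81 of 3^6 — tricolorable
observation: span 5 respects span(V) <= c + mu - 1 = 8 for this 3-component diagram


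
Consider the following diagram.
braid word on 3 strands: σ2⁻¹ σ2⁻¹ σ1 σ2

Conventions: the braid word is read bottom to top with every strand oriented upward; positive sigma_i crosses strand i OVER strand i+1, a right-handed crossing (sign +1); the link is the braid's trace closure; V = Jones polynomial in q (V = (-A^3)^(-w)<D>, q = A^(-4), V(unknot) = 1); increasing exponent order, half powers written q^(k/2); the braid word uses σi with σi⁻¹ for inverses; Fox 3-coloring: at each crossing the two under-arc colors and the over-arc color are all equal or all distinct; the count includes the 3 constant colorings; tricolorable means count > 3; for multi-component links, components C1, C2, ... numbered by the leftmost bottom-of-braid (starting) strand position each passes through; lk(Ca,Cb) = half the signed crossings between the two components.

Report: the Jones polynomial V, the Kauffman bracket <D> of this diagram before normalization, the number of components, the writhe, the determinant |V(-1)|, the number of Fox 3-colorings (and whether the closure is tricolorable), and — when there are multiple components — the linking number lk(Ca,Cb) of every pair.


Jones polynomial: V(q) = 1
<D> = 1; writhe 0
components 1, writhe 0 (4 crossings)
3-colorings: 3 of 3^4, det 1 — not tricolorable
note: w = 0 (over 4 crossings) is diagram-only; (-A^3)^(0) removes it from V


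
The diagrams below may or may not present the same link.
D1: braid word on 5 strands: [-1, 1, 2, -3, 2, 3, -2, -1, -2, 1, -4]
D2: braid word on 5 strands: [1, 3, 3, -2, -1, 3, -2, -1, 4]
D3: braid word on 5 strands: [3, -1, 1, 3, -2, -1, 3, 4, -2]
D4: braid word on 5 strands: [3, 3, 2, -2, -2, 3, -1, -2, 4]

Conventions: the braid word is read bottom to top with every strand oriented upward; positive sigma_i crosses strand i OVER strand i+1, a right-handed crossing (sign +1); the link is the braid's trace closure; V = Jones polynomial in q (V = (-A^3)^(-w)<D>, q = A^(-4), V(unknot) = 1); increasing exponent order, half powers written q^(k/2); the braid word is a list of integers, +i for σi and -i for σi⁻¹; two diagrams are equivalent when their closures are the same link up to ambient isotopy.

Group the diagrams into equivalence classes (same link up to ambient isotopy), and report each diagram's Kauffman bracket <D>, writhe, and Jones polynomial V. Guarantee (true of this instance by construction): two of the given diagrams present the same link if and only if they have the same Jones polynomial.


equivalence classes: {D1} | {D2, D3, D4}
D1 (bracket A^-5 + A^-1; 11 crossings at w = -1): V = -q^(-1/2) - q^(1/2)
V(D2) = -q^(-3/2) + q^(-1/2) - 2q^(1/2) + q^(3/2) - 2q^(5/2) + q^(7/2)  [9 crossings, <D> = -A^-11 + 2A^-7 - A^-3 + 2A - A^5 + A^9, w = +1]
D3 (bracket -A^-11 + 2A^-7 - A^-3 + 2A - A^5 + A^9; 9 crossings at w = +1): V = -q^(-3/2) + q^(-1/2) - 2q^(1/2) + q^(3/2) - 2q^(5/2) + q^(7/2)
D4 (bracket -A^-11 + 2A^-7 - A^-3 + 2A - A^5 + A^9; 9 crossings at w = +1): V = -q^(-3/2) + q^(-1/2) - 2q^(1/2) + q^(3/2) - 2q^(5/2) + q^(7/2)
observation: V(q) takes 2 values over 4 diagrams, fixing the grouping


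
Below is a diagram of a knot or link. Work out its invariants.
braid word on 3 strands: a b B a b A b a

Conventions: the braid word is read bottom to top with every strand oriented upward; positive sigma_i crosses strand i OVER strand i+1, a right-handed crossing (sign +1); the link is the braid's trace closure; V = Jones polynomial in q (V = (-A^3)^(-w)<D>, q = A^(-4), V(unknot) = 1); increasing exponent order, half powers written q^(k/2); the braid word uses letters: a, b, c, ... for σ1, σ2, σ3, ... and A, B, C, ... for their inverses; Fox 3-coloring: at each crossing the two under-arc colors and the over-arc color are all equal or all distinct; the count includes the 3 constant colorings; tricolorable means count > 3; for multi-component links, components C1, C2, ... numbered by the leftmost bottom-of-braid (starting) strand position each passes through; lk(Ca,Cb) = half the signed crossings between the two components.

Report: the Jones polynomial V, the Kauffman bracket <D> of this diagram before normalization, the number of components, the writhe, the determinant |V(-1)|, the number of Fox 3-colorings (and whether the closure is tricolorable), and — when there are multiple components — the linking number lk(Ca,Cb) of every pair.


V(q) = q - q^2 + 2q^3 - q^4 + q^5 - q^6
bracket: -A^-12 + A^-8 - A^-4 + 2 - A^4 + A^8, w = +4
1 component, writhe +4, over 8 crossings
det 7, colorings 3 of 3^8 — not tricolorable
observation: free reduction leaves σ1 σ1 σ2 σ1⁻¹ σ2 σ1 of the original 8 letters


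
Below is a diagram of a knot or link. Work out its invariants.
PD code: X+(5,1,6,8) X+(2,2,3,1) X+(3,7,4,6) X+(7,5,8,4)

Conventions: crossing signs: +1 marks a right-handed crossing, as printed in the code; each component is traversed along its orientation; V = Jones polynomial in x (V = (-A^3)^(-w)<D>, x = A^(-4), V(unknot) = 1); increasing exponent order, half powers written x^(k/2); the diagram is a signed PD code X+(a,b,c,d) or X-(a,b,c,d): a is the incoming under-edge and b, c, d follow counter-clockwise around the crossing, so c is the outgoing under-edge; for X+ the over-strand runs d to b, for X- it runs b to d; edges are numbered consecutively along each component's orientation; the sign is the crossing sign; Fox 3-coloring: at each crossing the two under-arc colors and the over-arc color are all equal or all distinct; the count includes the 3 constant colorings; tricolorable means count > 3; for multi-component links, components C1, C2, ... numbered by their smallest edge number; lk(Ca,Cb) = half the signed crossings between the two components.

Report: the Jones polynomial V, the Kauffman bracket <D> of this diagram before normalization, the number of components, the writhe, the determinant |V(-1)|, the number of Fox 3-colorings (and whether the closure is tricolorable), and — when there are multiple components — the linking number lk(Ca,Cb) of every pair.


V = x + x^3 - x^4
<D> = -A^-4 + 1 + A^8 (w = +4)
1 component over 4 crossings, w = +4
9 Fox colorings among 3^4, |V(-1)| = 3: tricolorable
why: V spans 3 powers of x: at least 3 crossings in any diagram


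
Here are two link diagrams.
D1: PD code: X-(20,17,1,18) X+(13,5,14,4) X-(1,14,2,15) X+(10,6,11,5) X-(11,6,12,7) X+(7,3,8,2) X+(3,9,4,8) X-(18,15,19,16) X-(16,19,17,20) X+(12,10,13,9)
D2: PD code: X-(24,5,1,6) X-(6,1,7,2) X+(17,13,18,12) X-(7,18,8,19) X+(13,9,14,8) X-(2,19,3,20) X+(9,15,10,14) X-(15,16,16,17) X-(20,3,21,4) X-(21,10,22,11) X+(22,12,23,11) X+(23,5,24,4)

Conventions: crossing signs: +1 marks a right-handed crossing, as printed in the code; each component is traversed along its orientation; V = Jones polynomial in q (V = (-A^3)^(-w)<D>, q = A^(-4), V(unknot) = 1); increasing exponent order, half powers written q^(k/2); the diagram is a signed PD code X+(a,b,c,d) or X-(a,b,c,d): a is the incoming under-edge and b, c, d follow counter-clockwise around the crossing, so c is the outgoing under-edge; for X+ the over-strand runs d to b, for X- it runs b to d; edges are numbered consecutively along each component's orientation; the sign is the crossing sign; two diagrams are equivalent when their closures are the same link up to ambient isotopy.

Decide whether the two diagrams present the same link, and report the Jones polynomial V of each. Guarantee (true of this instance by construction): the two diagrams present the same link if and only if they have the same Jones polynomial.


equivalent: yes
V(D1) = -q^-3 + q^-2 - q^-1 + 3 - q + q^2 - q^3  (w 0, c 10, <D> = -A^-12 + A^-8 - A^-4 + 3 - A^4 + A^8 - A^12)
D2 (bracket -A^-18 + A^-14 - A^-10 + 3A^-6 - A^-2 + A^2 - A^6; 12 crossings at w = -2): V = -q^-3 + q^-2 - q^-1 + 3 - q + q^2 - q^3
why: Reidemeister moves carry D1 (10 crossings) to D2 (12)


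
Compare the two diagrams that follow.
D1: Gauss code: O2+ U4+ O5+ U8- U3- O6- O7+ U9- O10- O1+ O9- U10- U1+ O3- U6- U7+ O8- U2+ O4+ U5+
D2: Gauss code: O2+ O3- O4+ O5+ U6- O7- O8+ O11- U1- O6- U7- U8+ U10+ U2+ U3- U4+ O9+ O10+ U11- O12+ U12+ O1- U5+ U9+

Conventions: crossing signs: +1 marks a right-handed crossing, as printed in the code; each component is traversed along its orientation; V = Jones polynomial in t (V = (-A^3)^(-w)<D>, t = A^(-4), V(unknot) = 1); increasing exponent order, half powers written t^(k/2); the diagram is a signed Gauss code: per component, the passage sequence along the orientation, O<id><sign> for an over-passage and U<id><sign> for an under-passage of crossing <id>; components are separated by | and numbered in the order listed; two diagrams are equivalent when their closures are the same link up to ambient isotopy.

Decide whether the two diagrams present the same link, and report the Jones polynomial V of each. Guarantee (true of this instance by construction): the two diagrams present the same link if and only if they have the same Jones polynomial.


equivalent: no
D1 (bracket -A^-16 + A^-12 + A^-4; 10 crossings at w = 0): V = t + t^3 - t^4
D2 (bracket -A^-6 + 2A^-2 - 2A^2 + 3A^6 - 2A^10 + 2A^14 - A^18; 12 crossings at w = +2): V = -t^-3 + 2t^-2 - 2t^-1 + 3 - 2t + 2t^2 - t^3
key observation: V(t) takes 2 values over 2 diagrams, fixing the grouping


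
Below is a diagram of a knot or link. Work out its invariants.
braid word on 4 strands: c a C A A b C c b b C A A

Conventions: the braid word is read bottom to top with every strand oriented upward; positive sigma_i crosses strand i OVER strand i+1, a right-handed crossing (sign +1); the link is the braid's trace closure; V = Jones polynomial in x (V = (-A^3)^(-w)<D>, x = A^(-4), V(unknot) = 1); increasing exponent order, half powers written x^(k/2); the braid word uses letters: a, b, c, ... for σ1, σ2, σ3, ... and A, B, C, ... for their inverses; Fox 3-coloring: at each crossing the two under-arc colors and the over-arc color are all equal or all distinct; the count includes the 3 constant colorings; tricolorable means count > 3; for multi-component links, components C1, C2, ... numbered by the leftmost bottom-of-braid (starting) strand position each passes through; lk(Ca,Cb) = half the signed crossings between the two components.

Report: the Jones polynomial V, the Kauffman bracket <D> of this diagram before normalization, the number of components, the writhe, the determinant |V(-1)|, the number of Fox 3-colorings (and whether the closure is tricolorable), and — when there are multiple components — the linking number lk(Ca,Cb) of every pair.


V = -x^-3 + x^-2 - x^-1 + 3 - x + x^2 - x^3
<D> = A^-15 - A^-11 + A^-7 - 3A^-3 + A - A^5 + A^9 (w = -1)
1 component over 13 crossings, w = -1
27 Fox colorings among 3^13, |V(-1)| = 9: tricolorable
why: the span of V is 6, forcing >= 6 crossings in any diagram


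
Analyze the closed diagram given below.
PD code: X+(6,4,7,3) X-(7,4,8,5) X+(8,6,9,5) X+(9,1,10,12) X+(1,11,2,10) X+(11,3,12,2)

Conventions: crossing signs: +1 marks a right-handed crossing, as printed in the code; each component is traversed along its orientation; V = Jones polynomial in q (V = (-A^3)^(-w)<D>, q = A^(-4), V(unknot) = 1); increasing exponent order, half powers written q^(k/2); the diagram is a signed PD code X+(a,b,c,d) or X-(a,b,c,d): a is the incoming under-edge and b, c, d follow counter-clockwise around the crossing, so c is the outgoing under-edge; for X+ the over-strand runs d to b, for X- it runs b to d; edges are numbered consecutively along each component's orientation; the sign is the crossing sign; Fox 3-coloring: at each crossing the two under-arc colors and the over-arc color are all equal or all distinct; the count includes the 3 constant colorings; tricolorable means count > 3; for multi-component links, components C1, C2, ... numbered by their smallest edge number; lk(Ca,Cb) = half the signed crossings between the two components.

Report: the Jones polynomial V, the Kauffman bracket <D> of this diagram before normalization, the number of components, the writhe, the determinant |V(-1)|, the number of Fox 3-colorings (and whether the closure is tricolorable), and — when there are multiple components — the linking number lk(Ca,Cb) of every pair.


V = q + q^3 - q^4
<D> = -A^-4 + 1 + A^8 (w = +4)
1 component over 6 crossings, w = +4
9 Fox colorings among 3^6, |V(-1)| = 3: tricolorable
why: |V(-1)| = 3: so tricolorable, since 3 divides 3


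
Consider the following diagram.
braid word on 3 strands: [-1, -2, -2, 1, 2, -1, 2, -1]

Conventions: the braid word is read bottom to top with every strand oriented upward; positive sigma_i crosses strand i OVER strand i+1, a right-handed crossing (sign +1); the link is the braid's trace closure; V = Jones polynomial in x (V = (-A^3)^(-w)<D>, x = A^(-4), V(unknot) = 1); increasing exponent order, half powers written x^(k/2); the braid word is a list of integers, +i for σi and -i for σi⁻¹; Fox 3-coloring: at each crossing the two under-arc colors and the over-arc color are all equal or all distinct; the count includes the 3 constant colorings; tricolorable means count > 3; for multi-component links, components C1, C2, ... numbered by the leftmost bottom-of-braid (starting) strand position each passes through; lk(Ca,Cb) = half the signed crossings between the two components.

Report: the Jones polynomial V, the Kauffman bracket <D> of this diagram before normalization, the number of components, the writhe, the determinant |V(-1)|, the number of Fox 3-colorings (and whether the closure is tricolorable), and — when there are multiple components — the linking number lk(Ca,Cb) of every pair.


Jones polynomial: V(x) = x^-5 - 2x^-4 + 2x^-3 - 2x^-2 + 2x^-1 - 1 + x
<D> = A^-10 - A^-6 + 2A^-2 - 2A^2 + 2A^6 - 2A^10 + A^14; writhe -2
components 1, writhe -2 (8 crossings)
3-colorings: 3 of 3^8, det 11 — not tricolorable
note: |V(-1)| = 11: so not tricolorable, since 3 does not divide 11


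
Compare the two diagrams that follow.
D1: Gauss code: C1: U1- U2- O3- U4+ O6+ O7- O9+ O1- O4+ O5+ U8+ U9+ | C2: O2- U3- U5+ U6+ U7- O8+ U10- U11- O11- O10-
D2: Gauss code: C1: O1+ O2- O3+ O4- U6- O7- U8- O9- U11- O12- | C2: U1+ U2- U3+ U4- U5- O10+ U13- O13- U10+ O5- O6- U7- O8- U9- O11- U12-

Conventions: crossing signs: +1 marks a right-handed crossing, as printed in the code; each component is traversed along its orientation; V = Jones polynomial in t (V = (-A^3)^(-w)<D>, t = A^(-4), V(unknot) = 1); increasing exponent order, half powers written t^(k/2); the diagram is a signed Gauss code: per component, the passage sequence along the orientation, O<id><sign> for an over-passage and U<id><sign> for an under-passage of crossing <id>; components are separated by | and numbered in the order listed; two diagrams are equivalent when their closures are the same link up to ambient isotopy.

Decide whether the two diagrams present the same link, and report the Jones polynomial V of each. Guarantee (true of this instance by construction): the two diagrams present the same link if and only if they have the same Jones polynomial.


equivalent: no
D1 (bracket A^-5 + A^-1; 11 crossings at w = -1): V = -t^(-1/2) - t^(1/2)
D2 (bracket A^-11 + A^-3 - A + A^5 - A^9 + A^13; 13 crossings at w = -7): V = -t^(-17/2) + t^(-15/2) - t^(-13/2) + t^(-11/2) - t^(-9/2) - t^(-5/2)
key observation: 2 values of V(t) split the 2 diagrams


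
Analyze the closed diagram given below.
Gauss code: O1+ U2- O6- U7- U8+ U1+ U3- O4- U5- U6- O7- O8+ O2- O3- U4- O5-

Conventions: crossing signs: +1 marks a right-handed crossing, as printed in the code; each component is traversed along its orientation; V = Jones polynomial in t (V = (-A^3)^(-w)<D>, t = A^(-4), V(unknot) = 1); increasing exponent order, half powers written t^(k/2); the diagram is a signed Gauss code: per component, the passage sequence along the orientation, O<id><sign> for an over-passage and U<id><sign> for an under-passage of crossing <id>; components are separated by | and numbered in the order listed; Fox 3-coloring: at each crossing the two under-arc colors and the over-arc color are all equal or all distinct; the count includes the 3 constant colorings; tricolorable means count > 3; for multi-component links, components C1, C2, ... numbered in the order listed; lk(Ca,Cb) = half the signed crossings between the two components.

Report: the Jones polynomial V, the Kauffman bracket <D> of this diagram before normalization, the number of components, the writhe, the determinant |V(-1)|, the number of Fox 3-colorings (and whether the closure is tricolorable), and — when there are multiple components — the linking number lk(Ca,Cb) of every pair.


V(t) = -t^-6 + t^-5 - t^-4 + 2t^-3 - t^-2 + t^-1
bracket: A^-8 - A^-4 + 2 - A^4 + A^8 - A^12, w = -4
1 component, writhe -4, over 8 crossings
det 7, colorings 3 of 3^8 — not tricolorable
observation: w = -4 shifts under R1 moves; the (-A^3)^(4) factor cancels that in V


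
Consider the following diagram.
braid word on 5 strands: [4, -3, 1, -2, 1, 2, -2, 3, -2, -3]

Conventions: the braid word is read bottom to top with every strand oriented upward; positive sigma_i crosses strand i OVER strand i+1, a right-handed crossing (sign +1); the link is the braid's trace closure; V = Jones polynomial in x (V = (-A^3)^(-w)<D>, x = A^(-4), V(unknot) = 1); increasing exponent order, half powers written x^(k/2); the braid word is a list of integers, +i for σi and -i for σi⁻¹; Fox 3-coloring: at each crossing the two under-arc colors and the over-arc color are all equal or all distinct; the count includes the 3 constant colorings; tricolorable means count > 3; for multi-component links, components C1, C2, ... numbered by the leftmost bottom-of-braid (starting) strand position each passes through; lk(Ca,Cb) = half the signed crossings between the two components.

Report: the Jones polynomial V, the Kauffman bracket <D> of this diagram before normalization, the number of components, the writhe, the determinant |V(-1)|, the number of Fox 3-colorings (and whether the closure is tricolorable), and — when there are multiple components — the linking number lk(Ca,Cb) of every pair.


Jones polynomial: V(x) = x^-4 - x^-3 + x^-2 - 2x^-1 + 2 - x + x^2
<D> = A^-8 - A^-4 + 2 - 2A^4 + A^8 - A^12 + A^16; writhe 0
components 1, writhe 0 (10 crossings)
3-colorings: 9 of 3^10, det 9 — tricolorable
note: inverse pairs cancel, leaving σ4 σ3⁻¹ σ1 σ2⁻¹ σ1 σ3 σ2⁻¹ σ3⁻¹


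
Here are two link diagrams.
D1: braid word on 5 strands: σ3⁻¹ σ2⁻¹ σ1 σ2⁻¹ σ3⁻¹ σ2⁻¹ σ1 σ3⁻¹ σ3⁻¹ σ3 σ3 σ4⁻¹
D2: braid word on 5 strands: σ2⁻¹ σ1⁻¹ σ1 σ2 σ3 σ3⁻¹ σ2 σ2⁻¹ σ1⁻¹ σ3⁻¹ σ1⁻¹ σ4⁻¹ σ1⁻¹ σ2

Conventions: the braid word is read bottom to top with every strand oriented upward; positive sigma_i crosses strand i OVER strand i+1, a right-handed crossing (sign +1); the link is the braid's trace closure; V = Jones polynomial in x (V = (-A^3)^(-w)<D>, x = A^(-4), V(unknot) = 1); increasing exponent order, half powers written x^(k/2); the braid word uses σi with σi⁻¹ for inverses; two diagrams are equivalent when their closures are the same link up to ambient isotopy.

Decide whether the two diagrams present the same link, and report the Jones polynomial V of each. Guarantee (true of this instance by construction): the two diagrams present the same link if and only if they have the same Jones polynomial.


equivalent: no
V(D1) = x^-5 - 2x^-4 + 2x^-3 - 2x^-2 + 2x^-1 - 1 + x  (w -4, c 12, <D> = A^-16 - A^-12 + 2A^-8 - 2A^-4 + 2 - 2A^4 + A^8)
V(D2) = -x^-4 + x^-3 + x^-1  (w -4, c 14, <D> = A^-8 + 1 - A^4)
why: 2 classes among 2 diagrams; unequal V(x) rules out equality


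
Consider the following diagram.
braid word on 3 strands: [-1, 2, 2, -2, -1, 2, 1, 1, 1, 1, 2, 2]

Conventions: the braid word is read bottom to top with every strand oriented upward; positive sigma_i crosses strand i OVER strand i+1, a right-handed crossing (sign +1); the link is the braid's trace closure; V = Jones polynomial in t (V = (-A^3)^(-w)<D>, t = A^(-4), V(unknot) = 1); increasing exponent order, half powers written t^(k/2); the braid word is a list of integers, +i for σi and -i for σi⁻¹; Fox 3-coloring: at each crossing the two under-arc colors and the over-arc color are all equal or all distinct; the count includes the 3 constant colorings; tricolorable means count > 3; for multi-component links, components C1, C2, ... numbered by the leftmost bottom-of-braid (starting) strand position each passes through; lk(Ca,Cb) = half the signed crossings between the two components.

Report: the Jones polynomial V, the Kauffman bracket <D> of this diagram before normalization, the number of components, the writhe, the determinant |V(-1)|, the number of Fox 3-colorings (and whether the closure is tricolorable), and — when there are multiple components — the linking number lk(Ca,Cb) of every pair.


V = 2t^2 - 3t^3 + 6t^4 - 7t^5 + 7t^6 - 7t^7 + 5t^8 - 3t^9 + t^10
<D> = A^-22 - 3A^-18 + 5A^-14 - 7A^-10 + 7A^-6 - 7A^-2 + 6A^2 - 3A^6 + 2A^10 (w = +6)
1 component over 12 crossings, w = +6
3 Fox colorings among 3^12, |V(-1)| = 41: not tricolorable
why: free reduction leaves σ1⁻¹ σ2 σ1⁻¹ σ2 σ1 σ1 σ1 σ1 σ2 σ2 of the original 12 letters


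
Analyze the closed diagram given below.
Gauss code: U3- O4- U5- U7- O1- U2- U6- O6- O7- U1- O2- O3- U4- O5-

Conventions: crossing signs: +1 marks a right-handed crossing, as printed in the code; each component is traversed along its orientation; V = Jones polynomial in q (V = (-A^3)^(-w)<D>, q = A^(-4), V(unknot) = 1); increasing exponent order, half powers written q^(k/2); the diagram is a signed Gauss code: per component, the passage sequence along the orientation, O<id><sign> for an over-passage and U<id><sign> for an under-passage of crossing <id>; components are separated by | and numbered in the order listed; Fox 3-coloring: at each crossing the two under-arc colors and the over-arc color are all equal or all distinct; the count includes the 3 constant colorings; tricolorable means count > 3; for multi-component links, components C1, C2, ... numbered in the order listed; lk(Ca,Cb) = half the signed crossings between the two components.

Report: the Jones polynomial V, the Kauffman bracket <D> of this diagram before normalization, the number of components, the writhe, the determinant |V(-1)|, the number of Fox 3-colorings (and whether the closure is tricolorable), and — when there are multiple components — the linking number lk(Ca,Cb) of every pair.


V(q) = q^-8 - 2q^-7 + q^-6 - 2q^-5 + 2q^-4 + q^-2
bracket: -A^-13 - 2A^-5 + 2A^-1 - A^3 + 2A^7 - A^11, w = -7
1 component, writhe -7, over 7 crossings
det 9, colorings 27 of 3^7 — tricolorable
observation: det 9 = |V(-1)|; divisible by 3, so tricolorable


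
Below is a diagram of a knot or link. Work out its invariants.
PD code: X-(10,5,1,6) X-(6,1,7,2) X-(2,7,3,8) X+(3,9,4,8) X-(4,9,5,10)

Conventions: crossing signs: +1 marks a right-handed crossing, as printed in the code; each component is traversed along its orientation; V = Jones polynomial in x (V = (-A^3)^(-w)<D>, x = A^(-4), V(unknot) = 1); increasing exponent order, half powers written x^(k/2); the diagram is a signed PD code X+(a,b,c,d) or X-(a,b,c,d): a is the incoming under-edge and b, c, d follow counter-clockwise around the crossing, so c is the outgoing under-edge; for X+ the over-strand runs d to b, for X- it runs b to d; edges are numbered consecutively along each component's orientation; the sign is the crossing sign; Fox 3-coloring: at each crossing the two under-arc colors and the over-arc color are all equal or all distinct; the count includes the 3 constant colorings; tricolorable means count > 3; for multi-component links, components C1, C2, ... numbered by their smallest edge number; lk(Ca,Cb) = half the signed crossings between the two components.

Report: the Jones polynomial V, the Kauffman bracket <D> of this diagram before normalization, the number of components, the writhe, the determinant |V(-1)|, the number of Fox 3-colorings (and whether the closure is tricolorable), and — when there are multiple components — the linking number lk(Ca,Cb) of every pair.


V(x) = -x^-4 + x^-3 + x^-1
bracket: -A^-5 - A^3 + A^7, w = -3
1 component, writhe -3, over 5 crossings
det 3, colorings 9 of 3^5 — tricolorable
observation: w = -3 (over 5 crossings) is diagram-only; (-A^3)^(3) removes it from V


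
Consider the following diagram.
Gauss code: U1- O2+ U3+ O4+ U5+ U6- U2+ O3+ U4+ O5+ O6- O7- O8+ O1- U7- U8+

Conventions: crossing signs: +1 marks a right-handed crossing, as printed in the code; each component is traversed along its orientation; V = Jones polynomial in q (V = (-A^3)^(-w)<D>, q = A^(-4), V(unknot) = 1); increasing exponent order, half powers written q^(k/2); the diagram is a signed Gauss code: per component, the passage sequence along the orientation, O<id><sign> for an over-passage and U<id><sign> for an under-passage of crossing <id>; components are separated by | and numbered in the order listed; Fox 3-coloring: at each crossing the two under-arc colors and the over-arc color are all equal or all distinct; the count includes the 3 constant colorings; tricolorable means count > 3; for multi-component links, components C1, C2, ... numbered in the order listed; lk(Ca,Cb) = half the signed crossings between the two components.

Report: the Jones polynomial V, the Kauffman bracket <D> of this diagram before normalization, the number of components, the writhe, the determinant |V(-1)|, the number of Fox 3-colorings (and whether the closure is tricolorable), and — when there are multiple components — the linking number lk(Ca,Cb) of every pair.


Jones polynomial: V(q) = q + q^3 - q^4
<D> = -A^-10 + A^-6 + A^2; writhe +2
components 1, writhe +2 (8 crossings)
3-colorings: 9 of 3^8, det 3 — tricolorable
note: det 3 = |V(-1)|; divisible by 3, so tricolorable


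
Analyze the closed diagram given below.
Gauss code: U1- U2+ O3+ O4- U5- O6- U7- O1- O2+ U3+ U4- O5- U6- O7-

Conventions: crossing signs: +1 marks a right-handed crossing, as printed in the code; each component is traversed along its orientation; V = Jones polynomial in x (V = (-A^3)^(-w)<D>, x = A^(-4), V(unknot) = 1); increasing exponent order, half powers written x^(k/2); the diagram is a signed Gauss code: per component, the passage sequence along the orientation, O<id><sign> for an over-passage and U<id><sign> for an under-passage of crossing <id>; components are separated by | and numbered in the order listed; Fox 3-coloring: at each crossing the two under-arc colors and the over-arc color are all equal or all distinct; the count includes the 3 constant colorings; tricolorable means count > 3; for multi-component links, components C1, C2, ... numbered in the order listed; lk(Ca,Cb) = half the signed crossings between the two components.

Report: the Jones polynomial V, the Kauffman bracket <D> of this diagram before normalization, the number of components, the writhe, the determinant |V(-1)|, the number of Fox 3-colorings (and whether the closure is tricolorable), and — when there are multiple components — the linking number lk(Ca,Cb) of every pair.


Jones polynomial: V(x) = -x^-4 + x^-3 + x^-1
<D> = -A^-5 - A^3 + A^7; writhe -3
components 1, writhe -3 (7 crossings)
3-colorings: 9 of 3^7, det 3 — tricolorable
note: the span of V is 3, forcing >= 3 crossings in any diagram


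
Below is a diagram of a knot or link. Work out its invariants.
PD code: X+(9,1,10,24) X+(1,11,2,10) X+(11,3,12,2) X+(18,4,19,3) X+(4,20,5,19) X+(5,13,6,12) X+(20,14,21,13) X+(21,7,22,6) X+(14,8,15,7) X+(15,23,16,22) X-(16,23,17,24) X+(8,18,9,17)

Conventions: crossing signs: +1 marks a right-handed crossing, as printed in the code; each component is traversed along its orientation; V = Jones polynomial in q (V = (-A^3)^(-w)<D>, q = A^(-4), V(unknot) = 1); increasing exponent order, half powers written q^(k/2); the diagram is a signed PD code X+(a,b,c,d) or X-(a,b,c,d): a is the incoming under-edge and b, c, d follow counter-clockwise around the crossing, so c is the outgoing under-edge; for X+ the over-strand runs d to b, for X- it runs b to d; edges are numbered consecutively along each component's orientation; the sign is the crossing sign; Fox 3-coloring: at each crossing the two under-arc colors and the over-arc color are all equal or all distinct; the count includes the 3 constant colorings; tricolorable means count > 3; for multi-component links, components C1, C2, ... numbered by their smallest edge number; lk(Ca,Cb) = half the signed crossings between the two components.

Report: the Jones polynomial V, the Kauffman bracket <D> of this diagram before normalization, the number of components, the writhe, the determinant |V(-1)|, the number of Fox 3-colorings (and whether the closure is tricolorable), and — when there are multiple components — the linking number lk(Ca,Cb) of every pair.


Jones polynomial: V(q) = q^4 + q^6 - q^8 + q^9 - q^10 + q^11 - q^12
<D> = -A^-18 + A^-14 - A^-10 + A^-6 - A^-2 + A^6 + A^14; writhe +10
components 1, writhe +10 (12 crossings)
3-colorings: 9 of 3^12, det 3 — tricolorable
note: the span of V is 8, forcing >= 8 crossings in any diagram


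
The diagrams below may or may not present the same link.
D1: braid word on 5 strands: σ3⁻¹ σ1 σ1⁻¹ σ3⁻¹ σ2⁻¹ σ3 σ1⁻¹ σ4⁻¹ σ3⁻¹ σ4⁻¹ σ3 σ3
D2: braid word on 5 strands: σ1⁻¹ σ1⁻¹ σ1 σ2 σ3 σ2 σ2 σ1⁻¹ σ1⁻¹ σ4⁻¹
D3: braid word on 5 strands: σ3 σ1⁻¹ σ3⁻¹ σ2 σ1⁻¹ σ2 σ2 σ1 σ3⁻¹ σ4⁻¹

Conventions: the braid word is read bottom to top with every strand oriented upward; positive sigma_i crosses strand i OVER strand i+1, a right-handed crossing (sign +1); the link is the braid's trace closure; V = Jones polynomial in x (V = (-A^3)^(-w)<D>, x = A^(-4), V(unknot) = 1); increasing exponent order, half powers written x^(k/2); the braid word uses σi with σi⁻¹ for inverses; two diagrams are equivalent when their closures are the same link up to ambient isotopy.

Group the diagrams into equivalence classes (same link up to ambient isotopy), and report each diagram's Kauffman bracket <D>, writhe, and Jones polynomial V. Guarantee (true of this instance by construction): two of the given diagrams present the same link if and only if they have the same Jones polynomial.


equivalence classes: {D1} | {D2} | {D3}
D1 (bracket A^-12; 12 crossings at w = -4): V = 1
V(D2) = -x^-3 + x^-2 - x^-1 + 3 - x + x^2 - x^3  [10 crossings, <D> = -A^-12 + A^-8 - A^-4 + 3 - A^4 + A^8 - A^12, w = 0]
V(D3) = x + x^3 - x^4  (w 0, c 10, <D> = -A^-16 + A^-12 + A^-4)
observation: comparing 3 Jones polynomials yields 3 groups


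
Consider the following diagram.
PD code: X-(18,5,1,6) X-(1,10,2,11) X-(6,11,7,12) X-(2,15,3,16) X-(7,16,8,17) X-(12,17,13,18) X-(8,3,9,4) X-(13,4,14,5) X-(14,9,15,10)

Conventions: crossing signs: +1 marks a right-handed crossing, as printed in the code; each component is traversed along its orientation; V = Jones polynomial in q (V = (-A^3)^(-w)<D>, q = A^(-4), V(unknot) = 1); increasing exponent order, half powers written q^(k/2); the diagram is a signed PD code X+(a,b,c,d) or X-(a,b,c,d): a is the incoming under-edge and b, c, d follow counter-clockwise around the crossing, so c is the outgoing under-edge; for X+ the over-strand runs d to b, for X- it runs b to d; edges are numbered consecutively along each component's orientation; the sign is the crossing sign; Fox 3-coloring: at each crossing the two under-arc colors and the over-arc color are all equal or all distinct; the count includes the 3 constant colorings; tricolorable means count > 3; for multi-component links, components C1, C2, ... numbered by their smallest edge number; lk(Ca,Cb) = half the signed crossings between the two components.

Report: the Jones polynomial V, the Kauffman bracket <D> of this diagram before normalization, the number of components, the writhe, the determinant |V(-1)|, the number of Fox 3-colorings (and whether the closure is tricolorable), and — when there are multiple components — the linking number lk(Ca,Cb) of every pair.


Jones polynomial: V(q) = -q^-8 + q^-5 + q^-3
<D> = -A^-15 - A^-7 + A^5; writhe -9
components 1, writhe -9 (9 crossings)
3-colorings: 9 of 3^9, det 3 — tricolorable
note: the span of V is 5, forcing >= 5 crossings in any diagram


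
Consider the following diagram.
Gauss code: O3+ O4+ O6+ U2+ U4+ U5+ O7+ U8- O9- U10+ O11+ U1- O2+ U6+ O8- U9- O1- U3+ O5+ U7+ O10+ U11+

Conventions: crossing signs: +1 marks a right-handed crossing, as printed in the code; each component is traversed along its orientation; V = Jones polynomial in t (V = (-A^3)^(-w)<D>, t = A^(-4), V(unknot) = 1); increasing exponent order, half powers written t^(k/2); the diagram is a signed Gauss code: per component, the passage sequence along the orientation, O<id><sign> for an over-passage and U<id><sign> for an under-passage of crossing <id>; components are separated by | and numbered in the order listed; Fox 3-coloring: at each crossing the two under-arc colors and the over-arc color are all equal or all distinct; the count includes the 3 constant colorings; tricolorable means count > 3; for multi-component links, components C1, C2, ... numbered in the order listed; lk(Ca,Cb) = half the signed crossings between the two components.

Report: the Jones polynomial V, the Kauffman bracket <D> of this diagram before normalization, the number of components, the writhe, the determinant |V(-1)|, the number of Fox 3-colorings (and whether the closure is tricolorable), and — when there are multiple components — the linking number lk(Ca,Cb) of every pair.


Jones polynomial: V(t) = -1 + 3t - 4t^2 + 6t^3 - 5t^4 + 5t^5 - 4t^6 + 2t^7 - t^8
<D> = A^-17 - 2A^-13 + 4A^-9 - 5A^-5 + 5A^-1 - 6A^3 + 4A^7 - 3A^11 + A^15; writhe +5
components 1, writhe +5 (11 crossings)
3-colorings: 3 of 3^11, det 31 — not tricolorable
note: w = +5 (over 11 crossings) is diagram-only; (-A^3)^(-5) removes it from V
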